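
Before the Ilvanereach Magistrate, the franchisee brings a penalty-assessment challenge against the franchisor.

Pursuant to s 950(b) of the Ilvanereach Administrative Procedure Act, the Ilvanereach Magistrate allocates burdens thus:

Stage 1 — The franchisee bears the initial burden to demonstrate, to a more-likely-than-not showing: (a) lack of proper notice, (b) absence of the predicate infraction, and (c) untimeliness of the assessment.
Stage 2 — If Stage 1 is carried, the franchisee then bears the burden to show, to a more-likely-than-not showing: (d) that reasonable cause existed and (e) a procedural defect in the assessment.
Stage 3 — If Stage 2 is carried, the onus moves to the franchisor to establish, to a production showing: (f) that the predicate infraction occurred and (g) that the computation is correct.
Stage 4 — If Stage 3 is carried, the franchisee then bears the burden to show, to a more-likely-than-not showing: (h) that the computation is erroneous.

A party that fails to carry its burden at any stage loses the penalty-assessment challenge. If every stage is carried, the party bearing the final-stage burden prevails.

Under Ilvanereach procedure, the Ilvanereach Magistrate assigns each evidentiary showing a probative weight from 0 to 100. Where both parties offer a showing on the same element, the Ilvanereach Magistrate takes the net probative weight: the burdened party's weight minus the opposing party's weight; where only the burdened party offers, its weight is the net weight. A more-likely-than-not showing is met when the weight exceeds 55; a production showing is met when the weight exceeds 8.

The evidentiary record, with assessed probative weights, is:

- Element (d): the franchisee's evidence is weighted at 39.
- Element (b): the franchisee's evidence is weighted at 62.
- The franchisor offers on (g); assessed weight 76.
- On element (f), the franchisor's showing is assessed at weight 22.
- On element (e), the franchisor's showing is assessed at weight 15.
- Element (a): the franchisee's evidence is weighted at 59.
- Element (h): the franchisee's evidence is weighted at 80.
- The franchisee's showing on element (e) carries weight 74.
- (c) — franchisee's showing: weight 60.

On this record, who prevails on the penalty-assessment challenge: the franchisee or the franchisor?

franchisor

Stage 1 — burden on franchisee; standard: a more-likely-than-not showing (weight exceeds 55).
    (a): 59 > 55 [met]
    (b): 62 > 55 [met]
    (c): 60 > 55 [met]
  Stage 1 is satisfied; the franchisee continues to bear the burden.
Stage 2 — burden on franchisee; standard: a more-likely-than-not showing (weight exceeds 55).
    (d): 39 ≤ 55 [not met]
    (e): 74 − 15 = 59 > 55 [met]
  Stage 2 not carried; the franchisee fails its burden.
So the franchisor prevails.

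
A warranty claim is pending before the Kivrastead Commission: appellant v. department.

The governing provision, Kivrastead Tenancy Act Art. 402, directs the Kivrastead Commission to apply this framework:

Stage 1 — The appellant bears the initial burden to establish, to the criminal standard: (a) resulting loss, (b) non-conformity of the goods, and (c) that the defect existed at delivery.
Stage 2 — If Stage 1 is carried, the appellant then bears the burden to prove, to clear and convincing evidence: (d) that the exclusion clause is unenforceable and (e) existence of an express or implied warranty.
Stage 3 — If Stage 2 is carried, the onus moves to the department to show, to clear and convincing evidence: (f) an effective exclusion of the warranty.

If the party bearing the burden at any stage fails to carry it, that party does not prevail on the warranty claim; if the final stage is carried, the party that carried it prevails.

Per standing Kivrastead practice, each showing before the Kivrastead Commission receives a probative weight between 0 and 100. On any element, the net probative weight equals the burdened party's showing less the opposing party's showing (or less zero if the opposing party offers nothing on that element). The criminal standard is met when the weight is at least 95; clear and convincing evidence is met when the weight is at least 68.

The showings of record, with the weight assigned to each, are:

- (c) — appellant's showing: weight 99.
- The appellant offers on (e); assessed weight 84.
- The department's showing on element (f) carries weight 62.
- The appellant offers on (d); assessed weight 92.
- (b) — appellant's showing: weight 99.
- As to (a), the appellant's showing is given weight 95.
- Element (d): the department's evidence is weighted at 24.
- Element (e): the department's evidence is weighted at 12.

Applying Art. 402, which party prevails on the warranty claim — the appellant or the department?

Stage 1 — burden on appellant; standard: the criminal standard (weight is at least 95).
    (a): 95 ≥ 95 [met]
    (b): 99 ≥ 95 [met]
    (c): 99 ≥ 95 [met]
  Stage 1 carried; the burden remains with the appellant.
Stage 2 — burden on appellant; standard: clear and convincing evidence (weight is at least 68).
    (d): 92 − 24 = 68 ≥ 68 [met]
    (e): 84 − 12 = 72 ≥ 68 [met]
  Stage 2 carried; the burden shifts to the department.
Stage 3 — burden on department; standard: clear and convincing evidence (weight is at least 68).
    (f): 62 < 68 [not met]
  Not every element is met, so the department fails to carry Stage 3.
The appellant prevails.

appellant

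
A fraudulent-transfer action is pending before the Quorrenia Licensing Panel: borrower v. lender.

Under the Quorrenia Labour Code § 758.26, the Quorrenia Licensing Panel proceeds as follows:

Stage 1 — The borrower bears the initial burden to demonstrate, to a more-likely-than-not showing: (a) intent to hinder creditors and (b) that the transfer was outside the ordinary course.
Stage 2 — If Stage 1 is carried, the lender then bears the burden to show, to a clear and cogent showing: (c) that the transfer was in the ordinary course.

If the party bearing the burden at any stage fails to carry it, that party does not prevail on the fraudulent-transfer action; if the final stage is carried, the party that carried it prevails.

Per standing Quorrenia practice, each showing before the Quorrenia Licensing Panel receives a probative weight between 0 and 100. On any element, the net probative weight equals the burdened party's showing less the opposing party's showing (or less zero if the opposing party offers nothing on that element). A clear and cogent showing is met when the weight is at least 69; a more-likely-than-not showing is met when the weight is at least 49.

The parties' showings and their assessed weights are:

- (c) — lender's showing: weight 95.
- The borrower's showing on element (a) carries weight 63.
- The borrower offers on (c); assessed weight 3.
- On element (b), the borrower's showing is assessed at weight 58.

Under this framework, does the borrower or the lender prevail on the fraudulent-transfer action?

lender

At Stage 1 the borrower must meet a more-likely-than-not showing (weight is at least 49): on (a) the weight is 63, ≥ 49, so (a) meets the standard; on (b) the weight is 58, which does reach 49, so (b) meets the standard.
  The borrower carries Stage 1; the lender now bears the burden.
At Stage 2 the lender must meet a clear and cogent showing (weight is at least 69): on (c) the weight is 95 less the opposing 3 gives net 92, ≥ 69, so (c) meets the standard.
  Stage 2 carried; the final stage is satisfied.
Every stage carried; the lender prevails.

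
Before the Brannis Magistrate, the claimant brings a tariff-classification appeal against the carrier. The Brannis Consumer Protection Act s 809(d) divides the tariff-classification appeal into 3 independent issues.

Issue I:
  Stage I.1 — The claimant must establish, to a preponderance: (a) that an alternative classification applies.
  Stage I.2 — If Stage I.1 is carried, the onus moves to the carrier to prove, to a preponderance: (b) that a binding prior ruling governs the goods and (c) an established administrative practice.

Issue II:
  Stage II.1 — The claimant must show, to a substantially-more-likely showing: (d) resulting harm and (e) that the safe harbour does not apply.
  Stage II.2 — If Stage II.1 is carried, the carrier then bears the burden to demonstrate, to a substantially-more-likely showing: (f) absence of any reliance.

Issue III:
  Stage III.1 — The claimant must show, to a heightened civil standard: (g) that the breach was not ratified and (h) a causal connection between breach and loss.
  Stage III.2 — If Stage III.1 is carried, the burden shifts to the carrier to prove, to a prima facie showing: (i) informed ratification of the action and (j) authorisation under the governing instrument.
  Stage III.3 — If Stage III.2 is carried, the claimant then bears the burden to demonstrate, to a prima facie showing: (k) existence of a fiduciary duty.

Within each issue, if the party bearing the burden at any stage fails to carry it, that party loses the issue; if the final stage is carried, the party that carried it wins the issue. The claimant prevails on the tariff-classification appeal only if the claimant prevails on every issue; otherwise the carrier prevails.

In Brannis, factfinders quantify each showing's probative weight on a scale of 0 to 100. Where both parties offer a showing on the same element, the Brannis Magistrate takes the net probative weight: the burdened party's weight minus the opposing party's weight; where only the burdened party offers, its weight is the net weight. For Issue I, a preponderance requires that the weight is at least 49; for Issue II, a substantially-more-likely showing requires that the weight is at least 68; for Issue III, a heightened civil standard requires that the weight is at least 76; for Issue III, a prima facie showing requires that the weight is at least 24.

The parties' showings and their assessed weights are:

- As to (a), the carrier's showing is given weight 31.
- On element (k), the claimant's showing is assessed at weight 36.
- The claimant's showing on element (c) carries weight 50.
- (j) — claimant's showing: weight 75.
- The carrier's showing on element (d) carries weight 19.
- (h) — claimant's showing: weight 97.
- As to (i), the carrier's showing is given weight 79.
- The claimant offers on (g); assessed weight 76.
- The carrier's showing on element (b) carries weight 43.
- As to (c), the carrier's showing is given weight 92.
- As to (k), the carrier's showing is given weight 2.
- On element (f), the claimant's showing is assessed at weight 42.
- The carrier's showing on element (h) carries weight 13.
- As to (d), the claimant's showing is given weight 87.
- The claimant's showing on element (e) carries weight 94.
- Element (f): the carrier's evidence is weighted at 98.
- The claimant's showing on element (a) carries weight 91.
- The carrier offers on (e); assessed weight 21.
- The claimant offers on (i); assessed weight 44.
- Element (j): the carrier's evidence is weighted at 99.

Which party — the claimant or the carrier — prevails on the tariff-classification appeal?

claimant

— Issue I —
At Stage I.1 the claimant must meet a preponderance (weight is at least 49): on (a) the weight is 91 less the opposing 31 gives net 60, ≥ 49, so (a) meets the standard.
  The claimant carries Stage I.1; the carrier now bears the burden.
At Stage I.2 the carrier must meet a preponderance (weight is at least 49): on (b) the weight is 43, which does not reach 49, so (b) does not meet the standard; on (c) the weight is 92 less the opposing 50 gives net 42, which does not reach 49, so (c) does not meet the standard.
  Not every element is met, so the carrier fails to carry Stage I.2.
The analysis ends at Stage I.2; the claimant prevails on this issue.
— Issue II —
Stage II.1 — burden on claimant; standard: a substantially-more-likely showing (weight is at least 68).
    (d): 87 − 19 = 68 ≥ 68 [met]
    (e): 94 − 21 = 73 ≥ 68 [met]
  Stage II.1 carried; the burden shifts to the carrier.
Stage II.2 — burden on carrier; standard: a substantially-more-likely showing (weight is at least 68).
    (f): 98 − 42 = 56 < 68 [not met]
  Stage II.2 not carried; the carrier fails its burden.
So the claimant prevails on this issue.
— Issue III —
Stage III.1 — burden on claimant; standard: a heightened civil standard (weight is at least 76).
    (g): 76 ≥ 76 [met]
    (h): 97 − 13 = 84 ≥ 76 [met]
  Stage III.1 is satisfied; the onus moves to the carrier.
Stage III.2 — burden on carrier; standard: a prima facie showing (weight is at least 24).
    (i): 79 − 44 = 35 ≥ 24 [met]
    (j): 99 − 75 = 24 ≥ 24 [met]
  All elements met. The burden passes to the claimant.
Stage III.3 — burden on claimant; standard: a prima facie showing (weight is at least 24).
    (k): 36 − 2 = 34 ≥ 24 [met]
  Stage III.3 carried; the final stage is satisfied.
Every stage carried; the claimant prevails on this issue.
Per-issue: Issue I → claimant; Issue II → claimant; Issue III → claimant. The claimant must prevail on every issue; overall, the claimant prevails.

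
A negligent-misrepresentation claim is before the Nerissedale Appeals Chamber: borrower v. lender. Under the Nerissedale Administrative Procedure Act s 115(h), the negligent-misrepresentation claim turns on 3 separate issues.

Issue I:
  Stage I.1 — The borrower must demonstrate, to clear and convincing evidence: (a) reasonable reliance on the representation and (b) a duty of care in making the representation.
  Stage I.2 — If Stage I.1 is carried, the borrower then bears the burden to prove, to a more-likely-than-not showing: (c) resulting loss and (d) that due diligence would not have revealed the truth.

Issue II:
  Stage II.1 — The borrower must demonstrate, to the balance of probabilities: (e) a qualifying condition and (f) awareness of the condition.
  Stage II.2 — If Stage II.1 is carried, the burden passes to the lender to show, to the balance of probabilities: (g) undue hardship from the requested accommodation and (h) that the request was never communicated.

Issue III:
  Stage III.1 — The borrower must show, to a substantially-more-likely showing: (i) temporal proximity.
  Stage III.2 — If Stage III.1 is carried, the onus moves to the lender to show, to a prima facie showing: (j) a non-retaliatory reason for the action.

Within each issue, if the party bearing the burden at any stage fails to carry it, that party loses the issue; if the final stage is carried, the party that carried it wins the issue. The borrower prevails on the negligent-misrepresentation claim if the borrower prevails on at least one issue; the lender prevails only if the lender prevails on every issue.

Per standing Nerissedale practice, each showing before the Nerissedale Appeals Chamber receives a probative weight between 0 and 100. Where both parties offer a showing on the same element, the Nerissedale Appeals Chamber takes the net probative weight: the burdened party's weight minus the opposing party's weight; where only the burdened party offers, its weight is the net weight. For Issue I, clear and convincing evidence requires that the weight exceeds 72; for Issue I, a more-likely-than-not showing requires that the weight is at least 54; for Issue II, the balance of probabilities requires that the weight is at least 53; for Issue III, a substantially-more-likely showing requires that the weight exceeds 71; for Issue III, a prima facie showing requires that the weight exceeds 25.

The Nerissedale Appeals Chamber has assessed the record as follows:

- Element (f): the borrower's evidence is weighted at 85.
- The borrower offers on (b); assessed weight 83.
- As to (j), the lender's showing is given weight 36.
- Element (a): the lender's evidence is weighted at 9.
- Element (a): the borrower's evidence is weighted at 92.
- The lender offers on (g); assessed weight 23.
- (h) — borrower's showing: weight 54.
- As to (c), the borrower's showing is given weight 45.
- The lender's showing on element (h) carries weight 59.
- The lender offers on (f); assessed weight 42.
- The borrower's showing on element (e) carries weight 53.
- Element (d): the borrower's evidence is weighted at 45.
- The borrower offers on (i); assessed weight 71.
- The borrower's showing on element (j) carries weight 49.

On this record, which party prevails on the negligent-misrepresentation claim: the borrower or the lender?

lender

— Issue I —
Stage I.1 — burden on borrower; standard: clear and convincing evidence (weight exceeds 72).
    (a): 92 − 9 = 83 > 72 [met]
    (b): 83 > 72 [met]
  Stage I.1 is satisfied; the borrower continues to bear the burden.
Stage I.2 — burden on borrower; standard: a more-likely-than-not showing (weight is at least 54).
    (c): 45 < 54 [not met]
    (d): 45 < 54 [not met]
  Stage I.2 not carried; the borrower fails its burden.
The lender prevails on this issue.
— Issue II —
At Stage II.1 the borrower must meet the balance of probabilities (weight is at least 53): on (e) the weight is 53, ≥ 53, so (e) meets the standard; on (f) the weight is 85 less the opposing 42 gives net 43, < 53, so (f) does not meet the standard.
  Stage II.1 not carried; the borrower fails its burden.
So the lender prevails on this issue.
— Issue III —
Stage III.1 — burden on borrower; standard: a substantially-more-likely showing (weight exceeds 71).
    (i): 71 ≤ 71 [not met]
  Stage III.1 not carried; the borrower fails its burden.
The lender prevails on this issue.
Per-issue: Issue I → lender; Issue II → lender; Issue III → lender. The borrower must prevail on at least one issue; overall, the lender prevails.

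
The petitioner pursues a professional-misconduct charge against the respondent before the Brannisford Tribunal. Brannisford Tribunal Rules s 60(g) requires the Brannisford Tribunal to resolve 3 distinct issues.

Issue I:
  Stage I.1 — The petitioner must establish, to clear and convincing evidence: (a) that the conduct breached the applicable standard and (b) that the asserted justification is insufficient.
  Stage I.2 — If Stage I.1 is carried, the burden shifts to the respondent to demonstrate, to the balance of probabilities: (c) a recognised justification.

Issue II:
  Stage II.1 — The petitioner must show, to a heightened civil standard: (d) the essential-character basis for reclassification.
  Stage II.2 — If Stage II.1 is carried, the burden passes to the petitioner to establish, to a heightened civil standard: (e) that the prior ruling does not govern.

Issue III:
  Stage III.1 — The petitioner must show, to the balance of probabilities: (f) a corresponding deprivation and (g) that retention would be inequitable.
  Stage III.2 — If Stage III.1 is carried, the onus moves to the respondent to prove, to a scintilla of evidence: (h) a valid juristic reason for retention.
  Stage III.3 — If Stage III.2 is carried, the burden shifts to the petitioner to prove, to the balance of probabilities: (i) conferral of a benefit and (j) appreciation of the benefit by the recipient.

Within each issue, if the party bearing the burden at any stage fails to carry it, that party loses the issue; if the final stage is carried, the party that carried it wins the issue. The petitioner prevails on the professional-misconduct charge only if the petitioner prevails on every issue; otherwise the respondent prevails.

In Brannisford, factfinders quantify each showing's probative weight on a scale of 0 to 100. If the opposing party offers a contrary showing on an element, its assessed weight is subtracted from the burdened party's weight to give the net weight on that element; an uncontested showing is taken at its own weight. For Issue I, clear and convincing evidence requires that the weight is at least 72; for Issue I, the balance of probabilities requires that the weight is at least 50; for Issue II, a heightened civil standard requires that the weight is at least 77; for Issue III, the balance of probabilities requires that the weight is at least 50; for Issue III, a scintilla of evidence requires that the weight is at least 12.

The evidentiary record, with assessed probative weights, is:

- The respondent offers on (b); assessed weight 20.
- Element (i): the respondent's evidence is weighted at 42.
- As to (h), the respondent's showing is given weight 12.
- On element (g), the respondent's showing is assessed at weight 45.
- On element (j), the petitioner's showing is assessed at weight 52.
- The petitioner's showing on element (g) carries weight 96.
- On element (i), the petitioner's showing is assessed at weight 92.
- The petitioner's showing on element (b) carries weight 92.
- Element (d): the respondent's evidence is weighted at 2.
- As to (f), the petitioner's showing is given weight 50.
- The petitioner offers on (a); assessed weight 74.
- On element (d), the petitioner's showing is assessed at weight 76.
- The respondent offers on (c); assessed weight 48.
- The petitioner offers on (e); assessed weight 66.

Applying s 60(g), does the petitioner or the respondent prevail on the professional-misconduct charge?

— Issue I —
Stage I.1 (petitioner, clear and convincing evidence, weight is at least 72): (a) 74 ≥ 72 — meets; (b) net 92−20=72 ≥ 72 — meets.
  Stage I.1 carried; the burden shifts to the respondent.
Stage I.2 (respondent, the balance of probabilities, weight is at least 50): (c) 48 < 50 — fails.
  The respondent does not carry Stage I.2.
The petitioner prevails on this issue.
— Issue II —
Stage II.1 — burden on petitioner; standard: a heightened civil standard (weight is at least 77).
    (d): 76 − 2 = 74 < 77 [not met]
  Not every element is met, so the petitioner fails to carry Stage II.1.
The respondent prevails on this issue.
— Issue III —
Stage III.1 — burden on petitioner; standard: the balance of probabilities (weight is at least 50).
    (f): 50 ≥ 50 [met]
    (g): 96 − 45 = 51 ≥ 50 [met]
  All elements met. The burden passes to the respondent.
Stage III.2 — burden on respondent; standard: a scintilla of evidence (weight is at least 12).
    (h): 12 ≥ 12 [met]
  Stage III.2 carried; the burden shifts to the petitioner.
Stage III.3 — burden on petitioner; standard: the balance of probabilities (weight is at least 50).
    (i): 92 − 42 = 50 ≥ 50 [met]
    (j): 52 ≥ 50 [met]
  Stage III.3 carried; the final stage is satisfied.
Every stage carried; the petitioner prevails on this issue.
Per-issue: Issue I → petitioner; Issue II → respondent; Issue III → petitioner. The petitioner must prevail on every issue; overall, the respondent prevails.

respondent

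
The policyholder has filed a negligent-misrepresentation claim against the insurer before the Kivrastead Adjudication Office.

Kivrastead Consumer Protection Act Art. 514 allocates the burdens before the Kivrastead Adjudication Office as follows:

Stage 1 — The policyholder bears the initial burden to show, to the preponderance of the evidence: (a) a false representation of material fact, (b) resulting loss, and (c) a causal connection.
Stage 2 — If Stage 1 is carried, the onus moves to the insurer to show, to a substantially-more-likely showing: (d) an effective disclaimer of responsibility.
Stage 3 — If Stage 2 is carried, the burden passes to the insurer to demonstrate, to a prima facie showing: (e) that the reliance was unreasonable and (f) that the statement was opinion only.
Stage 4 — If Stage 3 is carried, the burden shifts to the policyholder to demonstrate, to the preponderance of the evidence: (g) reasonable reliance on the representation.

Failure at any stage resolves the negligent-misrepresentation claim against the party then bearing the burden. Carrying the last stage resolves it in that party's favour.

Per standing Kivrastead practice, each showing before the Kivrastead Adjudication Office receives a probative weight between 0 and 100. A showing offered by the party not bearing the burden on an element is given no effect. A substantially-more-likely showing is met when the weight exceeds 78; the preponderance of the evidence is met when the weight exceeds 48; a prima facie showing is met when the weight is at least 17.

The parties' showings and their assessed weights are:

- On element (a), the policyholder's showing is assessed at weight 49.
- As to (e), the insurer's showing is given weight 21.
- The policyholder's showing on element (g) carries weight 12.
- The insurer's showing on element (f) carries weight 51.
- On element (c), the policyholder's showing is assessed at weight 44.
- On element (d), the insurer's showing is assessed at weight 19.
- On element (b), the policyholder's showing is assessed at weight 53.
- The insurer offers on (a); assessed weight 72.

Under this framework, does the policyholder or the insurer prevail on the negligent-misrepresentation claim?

Stage 1 (policyholder, the preponderance of the evidence, weight exceeds 48): (a) 49 (insurer's 72 disregarded) > 48 — meets; (b) 53 > 48 — meets; (c) 44 ≤ 48 — fails.
  Stage 1 not carried; the policyholder fails its burden.
The insurer prevails.

insurer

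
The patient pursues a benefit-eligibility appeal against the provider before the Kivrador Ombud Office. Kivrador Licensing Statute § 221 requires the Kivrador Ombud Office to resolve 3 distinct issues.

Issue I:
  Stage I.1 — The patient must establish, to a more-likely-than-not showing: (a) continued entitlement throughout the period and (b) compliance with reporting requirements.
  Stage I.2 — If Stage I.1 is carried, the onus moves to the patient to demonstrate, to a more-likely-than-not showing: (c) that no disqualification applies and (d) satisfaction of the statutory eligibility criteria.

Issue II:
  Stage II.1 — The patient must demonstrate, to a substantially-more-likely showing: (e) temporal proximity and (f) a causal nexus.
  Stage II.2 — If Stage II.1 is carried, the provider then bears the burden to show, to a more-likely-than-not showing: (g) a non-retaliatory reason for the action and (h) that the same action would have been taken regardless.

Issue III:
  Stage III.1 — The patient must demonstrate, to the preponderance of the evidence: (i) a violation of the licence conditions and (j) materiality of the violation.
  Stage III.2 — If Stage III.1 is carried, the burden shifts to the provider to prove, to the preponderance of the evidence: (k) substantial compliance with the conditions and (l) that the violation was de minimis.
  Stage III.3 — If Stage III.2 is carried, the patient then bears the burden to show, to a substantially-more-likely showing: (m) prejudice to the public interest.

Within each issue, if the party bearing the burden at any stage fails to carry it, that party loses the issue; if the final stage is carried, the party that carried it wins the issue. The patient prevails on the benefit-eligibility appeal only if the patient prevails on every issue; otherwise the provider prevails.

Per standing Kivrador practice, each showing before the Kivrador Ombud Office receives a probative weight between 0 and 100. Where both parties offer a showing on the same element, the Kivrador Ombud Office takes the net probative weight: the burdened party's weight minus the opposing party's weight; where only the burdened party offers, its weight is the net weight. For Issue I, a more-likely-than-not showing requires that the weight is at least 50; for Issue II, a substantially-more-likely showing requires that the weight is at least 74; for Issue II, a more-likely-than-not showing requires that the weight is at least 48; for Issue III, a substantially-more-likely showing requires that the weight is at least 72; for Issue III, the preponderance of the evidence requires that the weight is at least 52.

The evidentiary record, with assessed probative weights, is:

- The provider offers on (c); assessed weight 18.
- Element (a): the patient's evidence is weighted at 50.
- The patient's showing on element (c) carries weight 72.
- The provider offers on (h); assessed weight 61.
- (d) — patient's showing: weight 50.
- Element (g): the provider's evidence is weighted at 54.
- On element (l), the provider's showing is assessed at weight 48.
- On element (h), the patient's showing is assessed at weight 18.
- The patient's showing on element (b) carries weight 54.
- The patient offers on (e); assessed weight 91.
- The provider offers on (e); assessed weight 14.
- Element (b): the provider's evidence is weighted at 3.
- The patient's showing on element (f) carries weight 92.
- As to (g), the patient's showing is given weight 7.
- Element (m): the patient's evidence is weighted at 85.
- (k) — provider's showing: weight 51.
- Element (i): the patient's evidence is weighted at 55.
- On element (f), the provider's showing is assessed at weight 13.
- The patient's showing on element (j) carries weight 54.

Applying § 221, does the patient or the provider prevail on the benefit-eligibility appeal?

— Issue I —
At Stage I.1 the patient must meet a more-likely-than-not showing (weight is at least 50): on (a) the weight is 50, ≥ 50, so (a) meets the standard; on (b) the weight is 54 less the opposing 3 gives net 51, which does reach 50, so (b) meets the standard.
  Stage I.1 carried; the burden remains with the patient.
At Stage I.2 the patient must meet a more-likely-than-not showing (weight is at least 50): on (c) the weight is 72 less the opposing 18 gives net 54, ≥ 50, so (c) meets the standard; on (d) the weight is 50, ≥ 50, so (d) meets the standard.
  Stage I.2 carried; the final stage is satisfied.
All stages carried — the patient prevails on this issue.
— Issue II —
Stage II.1 (patient, a substantially-more-likely showing, weight is at least 74): (e) net 91−14=77 ≥ 74 — meets; (f) net 92−13=79 ≥ 74 — meets.
  The patient carries Stage II.1; the provider now bears the burden.
Stage II.2 (provider, a more-likely-than-not showing, weight is at least 48): (g) net 54−7=47 < 48 — fails; (h) net 61−18=43 < 48 — fails.
  The provider does not carry Stage II.2.
So the patient prevails on this issue.
— Issue III —
Stage III.1 — burden on patient; standard: the preponderance of the evidence (weight is at least 52).
    (i): 55 ≥ 52 [met]
    (j): 54 ≥ 52 [met]
  The patient carries Stage III.1; the provider now bears the burden.
Stage III.2 — burden on provider; standard: the preponderance of the evidence (weight is at least 52).
    (k): 51 < 52 [not met]
    (l): 48 < 52 [not met]
  Stage III.2 not carried; the provider fails its burden.
The analysis ends at Stage III.2; the patient prevails on this issue.
Per-issue: Issue I → patient; Issue II → patient; Issue III → patient. The patient must prevail on every issue; overall, the patient prevails.

patient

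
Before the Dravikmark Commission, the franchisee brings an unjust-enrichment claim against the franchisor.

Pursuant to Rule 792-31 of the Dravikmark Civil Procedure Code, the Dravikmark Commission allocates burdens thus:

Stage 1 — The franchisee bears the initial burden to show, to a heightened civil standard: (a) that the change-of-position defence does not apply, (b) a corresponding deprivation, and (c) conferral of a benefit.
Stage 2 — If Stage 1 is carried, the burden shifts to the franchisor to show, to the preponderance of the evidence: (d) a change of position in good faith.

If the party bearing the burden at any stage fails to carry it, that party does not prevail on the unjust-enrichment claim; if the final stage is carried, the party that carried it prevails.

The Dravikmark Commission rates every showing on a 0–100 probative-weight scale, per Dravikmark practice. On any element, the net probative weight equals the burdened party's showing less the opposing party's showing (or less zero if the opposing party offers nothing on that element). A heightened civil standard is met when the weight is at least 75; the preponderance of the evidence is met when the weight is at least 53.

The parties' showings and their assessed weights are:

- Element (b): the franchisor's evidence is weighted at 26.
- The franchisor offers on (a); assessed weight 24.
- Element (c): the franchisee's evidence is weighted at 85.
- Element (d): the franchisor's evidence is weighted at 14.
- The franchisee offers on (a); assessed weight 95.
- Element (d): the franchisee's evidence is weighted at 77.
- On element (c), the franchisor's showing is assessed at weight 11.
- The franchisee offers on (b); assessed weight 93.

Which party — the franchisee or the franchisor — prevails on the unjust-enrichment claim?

Stage 1 — burden on franchisee; standard: a heightened civil standard (weight is at least 75).
    (a): 95 − 24 = 71 < 75 [not met]
    (b): 93 − 26 = 67 < 75 [not met]
    (c): 85 − 11 = 74 < 75 [not met]
  Stage 1 not carried; the franchisee fails its burden.
The franchisor prevails.

franchisor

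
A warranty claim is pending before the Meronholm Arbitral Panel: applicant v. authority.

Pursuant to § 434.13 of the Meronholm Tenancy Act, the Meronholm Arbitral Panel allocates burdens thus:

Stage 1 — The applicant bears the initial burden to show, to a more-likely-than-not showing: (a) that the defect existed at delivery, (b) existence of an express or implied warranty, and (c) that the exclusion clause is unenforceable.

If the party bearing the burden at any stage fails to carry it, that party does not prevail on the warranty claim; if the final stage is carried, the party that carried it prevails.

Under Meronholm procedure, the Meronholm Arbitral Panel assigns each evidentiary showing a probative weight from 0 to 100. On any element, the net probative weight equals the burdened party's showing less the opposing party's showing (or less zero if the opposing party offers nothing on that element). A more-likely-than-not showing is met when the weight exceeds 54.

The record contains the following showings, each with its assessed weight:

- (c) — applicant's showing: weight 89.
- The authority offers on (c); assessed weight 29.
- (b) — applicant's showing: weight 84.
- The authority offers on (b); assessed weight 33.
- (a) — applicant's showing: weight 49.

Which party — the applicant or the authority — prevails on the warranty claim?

authority

Stage 1 (applicant, a more-likely-than-not showing, weight exceeds 54): (a) 49 ≤ 54 — fails; (b) net 84−33=51 ≤ 54 — fails; (c) net 89−29=60 > 54 — meets.
  The applicant does not carry Stage 1.
The analysis ends at Stage 1; the authority prevails.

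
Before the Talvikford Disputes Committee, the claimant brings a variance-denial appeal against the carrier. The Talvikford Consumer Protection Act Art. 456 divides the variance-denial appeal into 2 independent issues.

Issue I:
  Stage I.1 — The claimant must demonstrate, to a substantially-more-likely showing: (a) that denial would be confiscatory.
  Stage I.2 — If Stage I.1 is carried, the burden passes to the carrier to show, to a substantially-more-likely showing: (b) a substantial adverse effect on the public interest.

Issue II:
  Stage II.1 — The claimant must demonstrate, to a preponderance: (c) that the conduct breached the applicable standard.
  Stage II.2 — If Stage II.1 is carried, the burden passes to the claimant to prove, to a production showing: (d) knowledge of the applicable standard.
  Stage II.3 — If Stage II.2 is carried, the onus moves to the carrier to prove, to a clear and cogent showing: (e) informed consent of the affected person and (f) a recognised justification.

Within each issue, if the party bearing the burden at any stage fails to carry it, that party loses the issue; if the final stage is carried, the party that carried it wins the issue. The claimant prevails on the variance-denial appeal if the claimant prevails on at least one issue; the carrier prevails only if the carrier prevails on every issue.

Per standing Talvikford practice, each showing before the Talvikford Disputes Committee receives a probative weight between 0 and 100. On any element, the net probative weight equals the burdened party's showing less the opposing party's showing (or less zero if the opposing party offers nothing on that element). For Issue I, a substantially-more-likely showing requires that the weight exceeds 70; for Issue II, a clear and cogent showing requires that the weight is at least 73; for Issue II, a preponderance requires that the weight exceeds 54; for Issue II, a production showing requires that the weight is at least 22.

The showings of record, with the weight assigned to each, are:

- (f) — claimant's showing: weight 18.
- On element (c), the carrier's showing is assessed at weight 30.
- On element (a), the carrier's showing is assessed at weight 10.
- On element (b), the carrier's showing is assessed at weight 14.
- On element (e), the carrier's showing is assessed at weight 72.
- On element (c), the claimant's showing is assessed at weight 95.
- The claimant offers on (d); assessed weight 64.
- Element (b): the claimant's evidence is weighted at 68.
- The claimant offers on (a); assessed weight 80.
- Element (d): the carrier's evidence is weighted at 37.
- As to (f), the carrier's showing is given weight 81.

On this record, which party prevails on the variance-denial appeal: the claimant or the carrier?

— Issue I —
Stage I.1 — burden on claimant; standard: a substantially-more-likely showing (weight exceeds 70).
    (a): 80 − 10 = 70 ≤ 70 [not met]
  The claimant does not carry Stage I.1.
The carrier prevails on this issue.
— Issue II —
At Stage II.1 the claimant must meet a preponderance (weight exceeds 54): on (c) the weight is 95 less the opposing 30 gives net 65, > 54, so (c) meets the standard.
  Stage II.1 carried; the burden remains with the claimant.
At Stage II.2 the claimant must meet a production showing (weight is at least 22): on (d) the weight is 64 less the opposing 37 gives net 27, ≥ 22, so (d) meets the standard.
  Stage II.2 is satisfied; the onus moves to the carrier.
At Stage II.3 the carrier must meet a clear and cogent showing (weight is at least 73): on (e) the weight is 72, which does not reach 73, so (e) does not meet the standard; on (f) the weight is 81 less the opposing 18 gives net 63, < 73, so (f) does not meet the standard.
  Stage II.3 not carried; the carrier fails its burden.
The analysis ends at Stage II.3; the claimant prevails on this issue.
Per-issue: Issue I → carrier; Issue II → claimant. The claimant must prevail on at least one issue; overall, the claimant prevails.

claimant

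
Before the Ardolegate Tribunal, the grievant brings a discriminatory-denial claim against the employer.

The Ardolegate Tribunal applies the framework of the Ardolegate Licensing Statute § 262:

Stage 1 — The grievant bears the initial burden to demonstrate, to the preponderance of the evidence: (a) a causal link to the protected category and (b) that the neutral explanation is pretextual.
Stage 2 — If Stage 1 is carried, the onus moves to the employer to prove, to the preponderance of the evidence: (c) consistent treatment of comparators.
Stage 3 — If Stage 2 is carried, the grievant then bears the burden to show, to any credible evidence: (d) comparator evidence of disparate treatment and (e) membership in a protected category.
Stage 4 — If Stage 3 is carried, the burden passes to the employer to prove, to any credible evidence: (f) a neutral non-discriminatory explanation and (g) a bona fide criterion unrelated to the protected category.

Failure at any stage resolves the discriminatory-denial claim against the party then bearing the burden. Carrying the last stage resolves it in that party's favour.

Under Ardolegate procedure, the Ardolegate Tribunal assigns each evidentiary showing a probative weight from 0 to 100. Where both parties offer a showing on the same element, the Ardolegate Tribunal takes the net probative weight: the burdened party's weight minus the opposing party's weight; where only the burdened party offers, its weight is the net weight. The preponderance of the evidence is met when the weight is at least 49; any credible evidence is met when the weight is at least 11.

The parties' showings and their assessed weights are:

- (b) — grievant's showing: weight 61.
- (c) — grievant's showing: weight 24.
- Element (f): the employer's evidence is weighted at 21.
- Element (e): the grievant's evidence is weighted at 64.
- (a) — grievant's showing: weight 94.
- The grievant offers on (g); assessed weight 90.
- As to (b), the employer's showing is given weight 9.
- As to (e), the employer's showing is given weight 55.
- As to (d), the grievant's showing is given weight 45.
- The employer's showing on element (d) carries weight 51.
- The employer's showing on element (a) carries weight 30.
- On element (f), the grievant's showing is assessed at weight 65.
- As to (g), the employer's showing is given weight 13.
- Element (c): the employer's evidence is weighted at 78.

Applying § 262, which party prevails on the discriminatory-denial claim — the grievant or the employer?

Stage 1 — burden on grievant; standard: the preponderance of the evidence (weight is at least 49).
    (a): 94 − 30 = 64 ≥ 49 [met]
    (b): 61 − 9 = 52 ≥ 49 [met]
  The grievant carries Stage 1; the employer now bears the burden.
Stage 2 — burden on employer; standard: the preponderance of the evidence (weight is at least 49).
    (c): 78 − 24 = 54 ≥ 49 [met]
  Stage 2 is satisfied; the onus moves to the grievant.
Stage 3 — burden on grievant; standard: any credible evidence (weight is at least 11).
    (d): 45 − 51 = -6 < 11 [not met]
    (e): 64 − 55 = 9 < 11 [not met]
  Stage 3 not carried; the grievant fails its burden.
The analysis ends at Stage 3; the employer prevails.

employer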